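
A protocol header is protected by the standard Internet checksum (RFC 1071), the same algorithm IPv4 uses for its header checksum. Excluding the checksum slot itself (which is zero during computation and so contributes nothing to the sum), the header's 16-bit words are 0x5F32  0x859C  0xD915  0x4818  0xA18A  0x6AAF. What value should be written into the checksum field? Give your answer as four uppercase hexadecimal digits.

EDC8

One's-complement addition (fold any carry out of bit 15 back into bit 0):
  0x5F32 + 0x859C = 0x0E4CE
  0xE4CE + 0xD915 = 0x1BDE3 → wrap carry → 0xBDE4
  0xBDE4 + 0x4818 = 0x105FC → wrap carry → 0x05FD
  0x05FD + 0xA18A = 0x0A787
  0xA787 + 0x6AAF = 0x11236 → wrap carry → 0x1237
One's-complement sum = 0x1237.
Checksum = ~0x1237 & 0xFFFF = 0xEDC8.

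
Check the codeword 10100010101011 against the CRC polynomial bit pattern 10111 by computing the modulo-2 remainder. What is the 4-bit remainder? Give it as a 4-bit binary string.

1000

Modulo-2 division of 10100010101011 by 10111:
  pos 0: 10100 XOR 10111 = 00011
  pos 3: 11010 XOR 10111 = 01101
  pos 4: 11011 XOR 10111 = 01100
  pos 5: 11000 XOR 10111 = 01111
  pos 6: 11111 XOR 10111 = 01000
  pos 7: 10000 XOR 10111 = 00111
  pos 9: 11111 XOR 10111 = 01000
Remainder = 1000 (nonzero — an error is detected).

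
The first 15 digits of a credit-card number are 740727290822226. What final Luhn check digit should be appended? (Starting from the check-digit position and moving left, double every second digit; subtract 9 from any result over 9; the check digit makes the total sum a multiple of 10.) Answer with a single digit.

7

Partial digits right→left: 6 2 2 2 2 8 0 9 2 7 2 7 0 4 7
Double every second digit counting from the check-digit position (so the 1st, 3rd, 5th, ... of the partial from the right).
  doubled (with −9 where >9): 3 4 4 0 4 4 0 5 → sum 24
  kept as-is: 2 2 8 9 7 7 4 → sum 39
Total = 24 + 39 = 63.
Check digit = (10 − (63 mod 10)) mod 10 = 7.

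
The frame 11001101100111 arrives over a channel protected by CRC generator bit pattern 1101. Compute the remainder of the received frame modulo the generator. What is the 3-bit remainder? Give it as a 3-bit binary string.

Modulo-2 division of 11001101100111 by 1101:
  pos 0: 1100 XOR 1101 = 0001
  pos 3: 1110 XOR 1101 = 0011
  pos 5: 1111 XOR 1101 = 0010
  pos 7: 1000 XOR 1101 = 0101
  pos 8: 1011 XOR 1101 = 0110
  pos 9: 1101 XOR 1101 = 0000
Remainder = 001 (nonzero — an error is detected).

001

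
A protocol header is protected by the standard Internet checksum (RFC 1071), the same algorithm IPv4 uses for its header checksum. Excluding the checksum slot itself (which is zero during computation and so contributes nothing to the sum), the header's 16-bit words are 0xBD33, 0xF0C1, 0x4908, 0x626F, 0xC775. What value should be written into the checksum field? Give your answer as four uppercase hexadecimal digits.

One's-complement addition (fold any carry out of bit 15 back into bit 0):
  0xBD33 + 0xF0C1 = 0x1ADF4 → wrap carry → 0xADF5
  0xADF5 + 0x4908 = 0x0F6FD
  0xF6FD + 0x626F = 0x1596C → wrap carry → 0x596D
  0x596D + 0xC775 = 0x120E2 → wrap carry → 0x20E3
One's-complement sum = 0x20E3.
Checksum = ~0x20E3 & 0xFFFF = 0xDF1C.

DF1C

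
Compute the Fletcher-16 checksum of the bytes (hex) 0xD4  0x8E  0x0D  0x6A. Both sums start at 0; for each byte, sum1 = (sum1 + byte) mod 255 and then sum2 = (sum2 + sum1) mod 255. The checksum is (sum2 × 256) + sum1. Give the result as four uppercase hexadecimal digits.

Running sums (mod 255):
  after byte 0 (0xD4): sum1=212, sum2=212
  after byte 1 (0x8E): sum1=99, sum2=56
  after byte 2 (0x0D): sum1=112, sum2=168
  after byte 3 (0x6A): sum1=218, sum2=131
Checksum = sum2·256 + sum1 = 131·256 + 218 = 33754 = 0x83DA.

83DA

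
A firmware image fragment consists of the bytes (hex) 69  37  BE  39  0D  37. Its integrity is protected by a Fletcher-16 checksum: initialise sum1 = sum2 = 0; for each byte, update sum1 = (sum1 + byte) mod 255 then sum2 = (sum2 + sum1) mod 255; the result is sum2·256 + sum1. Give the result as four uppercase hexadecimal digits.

Running sums (mod 255):
  after byte 0 (69): sum1=105, sum2=105
  after byte 1 (37): sum1=160, sum2=10
  after byte 2 (BE): sum1=95, sum2=105
  after byte 3 (39): sum1=152, sum2=2
  after byte 4 (0D): sum1=165, sum2=167
  after byte 5 (37): sum1=220, sum2=132
Checksum = sum2·256 + sum1 = 132·256 + 220 = 34012 = 0x84DC.

84DC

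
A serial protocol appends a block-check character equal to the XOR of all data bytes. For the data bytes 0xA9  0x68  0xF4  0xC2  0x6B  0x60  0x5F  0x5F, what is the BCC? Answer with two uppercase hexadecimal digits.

XOR the bytes together:
  start with 0xA9
  0xA9 ⊕ 0x68 = 0xC1
  0xC1 ⊕ 0xF4 = 0x35
  0x35 ⊕ 0xC2 = 0xF7
  0xF7 ⊕ 0x6B = 0x9C
  0x9C ⊕ 0x60 = 0xFC
  0xFC ⊕ 0x5F = 0xA3
  0xA3 ⊕ 0x5F = 0xFC

FC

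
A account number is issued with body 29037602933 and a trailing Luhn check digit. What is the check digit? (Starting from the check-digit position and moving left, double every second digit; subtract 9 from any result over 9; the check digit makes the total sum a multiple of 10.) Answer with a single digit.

3

Partial digits right→left: 3 3 9 2 0 6 7 3 0 9 2
Double every second digit counting from the check-digit position (so the 1st, 3rd, 5th, ... of the partial from the right).
  doubled (with −9 where >9): 6 9 0 5 0 4 → sum 24
  kept as-is: 3 2 6 3 9 → sum 23
Total = 24 + 23 = 47.
Check digit = (10 − (47 mod 10)) mod 10 = 3.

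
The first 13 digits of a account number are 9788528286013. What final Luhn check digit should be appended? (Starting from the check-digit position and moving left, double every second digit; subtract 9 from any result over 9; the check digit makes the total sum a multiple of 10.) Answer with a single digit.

Partial digits right→left: 3 1 0 6 8 2 8 2 5 8 8 7 9
Double every second digit counting from the check-digit position (so the 1st, 3rd, 5th, ... of the partial from the right).
  doubled (with −9 where >9): 6 0 7 7 1 7 9 → sum 37
  kept as-is: 1 6 2 2 8 7 → sum 26
Total = 37 + 26 = 63.
Check digit = (10 − (63 mod 10)) mod 10 = 7.

7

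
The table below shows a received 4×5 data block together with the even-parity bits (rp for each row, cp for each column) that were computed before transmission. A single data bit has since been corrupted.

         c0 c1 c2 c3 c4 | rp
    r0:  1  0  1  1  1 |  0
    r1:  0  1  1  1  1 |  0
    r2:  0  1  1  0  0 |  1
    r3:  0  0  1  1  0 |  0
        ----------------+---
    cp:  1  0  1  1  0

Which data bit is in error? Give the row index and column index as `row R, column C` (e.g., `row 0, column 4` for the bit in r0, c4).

row 2, column 2

Recompute each row's even parity and compare to rp:
  r0: data parity 0, sent rp 0 → ok
  r1: data parity 0, sent rp 0 → ok
  r2: data parity 0, sent rp 1 → mismatch
  r3: data parity 0, sent rp 0 → ok
Recompute each column's even parity and compare to cp:
  c0: data parity 1, sent cp 1 → ok
  c1: data parity 0, sent cp 0 → ok
  c2: data parity 0, sent cp 1 → mismatch
  c3: data parity 1, sent cp 1 → ok
  c4: data parity 0, sent cp 0 → ok
Exactly one row (r2) and one column (c2) fail → the flipped bit is at their intersection.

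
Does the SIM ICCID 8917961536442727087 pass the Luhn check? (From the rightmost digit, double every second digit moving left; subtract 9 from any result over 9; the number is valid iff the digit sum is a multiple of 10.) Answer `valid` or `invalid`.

invalid

From the right, keep odd positions and double even positions (subtract 9 from any doubled value over 9):
  doubled (positions 2,4,...): 7 5 5 8 3 1 3 5 9 → sum 46
  kept (positions 1,3,...): 7 0 2 2 4 3 1 9 1 8 → sum 37
Total = 83.
83 mod 10 = 3, so the number is invalid.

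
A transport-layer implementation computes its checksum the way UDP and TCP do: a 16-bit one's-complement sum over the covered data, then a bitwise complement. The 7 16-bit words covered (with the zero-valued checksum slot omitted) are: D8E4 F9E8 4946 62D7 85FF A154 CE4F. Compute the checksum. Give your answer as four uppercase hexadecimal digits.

One's-complement addition (fold any carry out of bit 15 back into bit 0):
  0xD8E4 + 0xF9E8 = 0x1D2CC → wrap carry → 0xD2CD
  0xD2CD + 0x4946 = 0x11C13 → wrap carry → 0x1C14
  0x1C14 + 0x62D7 = 0x07EEB
  0x7EEB + 0x85FF = 0x104EA → wrap carry → 0x04EB
  0x04EB + 0xA154 = 0x0A63F
  0xA63F + 0xCE4F = 0x1748E → wrap carry → 0x748F
One's-complement sum = 0x748F.
Checksum = ~0x748F & 0xFFFF = 0x8B70.

8B70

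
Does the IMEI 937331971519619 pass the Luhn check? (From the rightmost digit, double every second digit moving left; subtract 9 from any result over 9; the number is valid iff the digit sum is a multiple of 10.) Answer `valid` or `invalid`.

From the right, keep odd positions and double even positions (subtract 9 from any doubled value over 9):
  doubled (positions 2,4,...): 2 9 1 5 2 6 6 → sum 31
  kept (positions 1,3,...): 9 6 1 1 9 3 7 9 → sum 45
Total = 76.
76 mod 10 = 6, so the number is invalid.

invalid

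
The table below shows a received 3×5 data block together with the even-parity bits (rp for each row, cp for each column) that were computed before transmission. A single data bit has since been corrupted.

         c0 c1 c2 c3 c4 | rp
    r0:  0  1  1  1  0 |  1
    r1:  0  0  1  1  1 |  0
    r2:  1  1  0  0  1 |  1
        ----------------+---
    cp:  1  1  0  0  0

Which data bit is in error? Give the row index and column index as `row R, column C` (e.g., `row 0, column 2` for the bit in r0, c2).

Recompute each row's even parity and compare to rp:
  r0: data parity 1, sent rp 1 → ok
  r1: data parity 1, sent rp 0 → mismatch
  r2: data parity 1, sent rp 1 → ok
Recompute each column's even parity and compare to cp:
  c0: data parity 1, sent cp 1 → ok
  c1: data parity 0, sent cp 1 → mismatch
  c2: data parity 0, sent cp 0 → ok
  c3: data parity 0, sent cp 0 → ok
  c4: data parity 0, sent cp 0 → ok
Exactly one row (r1) and one column (c1) fail → the flipped bit is at their intersection.

row 1, column 1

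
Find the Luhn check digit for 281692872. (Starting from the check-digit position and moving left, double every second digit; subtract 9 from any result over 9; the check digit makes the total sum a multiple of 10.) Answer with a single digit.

Partial digits right→left: 2 7 8 2 9 6 1 8 2
Double every second digit counting from the check-digit position (so the 1st, 3rd, 5th, ... of the partial from the right).
  doubled (with −9 where >9): 4 7 9 2 4 → sum 26
  kept as-is: 7 2 6 8 → sum 23
Total = 26 + 23 = 49.
Check digit = (10 − (49 mod 10)) mod 10 = 1.

1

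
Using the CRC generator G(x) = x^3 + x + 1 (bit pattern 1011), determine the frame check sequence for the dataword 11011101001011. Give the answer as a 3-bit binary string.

110

Append 3 zeros: 11011101001011000. Divide by 1011 (XOR where the leading bit is 1):
  pos 0: 1101 XOR 1011 = 0110
  pos 1: 1101 XOR 1011 = 0110
  pos 2: 1101 XOR 1011 = 0110
  pos 3: 1100 XOR 1011 = 0111
  pos 4: 1111 XOR 1011 = 0100
  pos 5: 1000 XOR 1011 = 0011
  pos 7: 1101 XOR 1011 = 0110
  pos 8: 1100 XOR 1011 = 0111
  pos 9: 1111 XOR 1011 = 0100
  pos 10: 1001 XOR 1011 = 0010
  pos 12: 1000 XOR 1011 = 0011
Remainder (last 3 bits) = 110. This is the CRC / FCS.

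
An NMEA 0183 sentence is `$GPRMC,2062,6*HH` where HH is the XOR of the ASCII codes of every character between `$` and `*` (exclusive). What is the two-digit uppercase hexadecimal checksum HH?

7B

XOR the ASCII codes of the payload characters:
  'G' = 0x47 → acc = 0x47
  'P' = 0x50 → acc = 0x17
  'R' = 0x52 → acc = 0x45
  'M' = 0x4D → acc = 0x08
  'C' = 0x43 → acc = 0x4B
  ',' = 0x2C → acc = 0x67
  '2' = 0x32 → acc = 0x55
  '0' = 0x30 → acc = 0x65
  '6' = 0x36 → acc = 0x53
  '2' = 0x32 → acc = 0x61
  ',' = 0x2C → acc = 0x4D
  '6' = 0x36 → acc = 0x7B
Checksum = 0x7B.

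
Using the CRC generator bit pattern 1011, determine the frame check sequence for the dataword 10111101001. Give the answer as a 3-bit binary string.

Append 3 zeros: 10111101001000. Divide by 1011 (XOR where the leading bit is 1):
  pos 0: 1011 XOR 1011 = 0000
  pos 4: 1101 XOR 1011 = 0110
  pos 5: 1100 XOR 1011 = 0111
  pos 6: 1110 XOR 1011 = 0101
  pos 7: 1011 XOR 1011 = 0000
Remainder (last 3 bits) = 000. This is the CRC / FCS.

000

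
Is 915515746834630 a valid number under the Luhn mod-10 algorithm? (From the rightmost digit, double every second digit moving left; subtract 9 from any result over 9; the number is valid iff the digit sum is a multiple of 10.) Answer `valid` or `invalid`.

From the right, keep odd positions and double even positions (subtract 9 from any doubled value over 9):
  doubled (positions 2,4,...): 6 8 7 8 1 1 2 → sum 33
  kept (positions 1,3,...): 0 6 3 6 7 1 5 9 → sum 37
Total = 70.
70 mod 10 = 0, so the number is valid.

valid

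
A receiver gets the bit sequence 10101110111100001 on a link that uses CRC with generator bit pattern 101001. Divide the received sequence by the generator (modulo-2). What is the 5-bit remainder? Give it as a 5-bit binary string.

Modulo-2 division of 10101110111100001 by 101001:
  pos 0: 101011 XOR 101001 = 000010
  pos 4: 101011 XOR 101001 = 000010
  pos 8: 101100 XOR 101001 = 000101
  pos 11: 101001 XOR 101001 = 000000
Remainder = 00000 (zero — the frame passes the CRC check).

00000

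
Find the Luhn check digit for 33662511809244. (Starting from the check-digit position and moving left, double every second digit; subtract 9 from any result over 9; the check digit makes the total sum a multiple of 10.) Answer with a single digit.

Partial digits right→left: 4 4 2 9 0 8 1 1 5 2 6 6 3 3
Double every second digit counting from the check-digit position (so the 1st, 3rd, 5th, ... of the partial from the right).
  doubled (with −9 where >9): 8 4 0 2 1 3 6 → sum 24
  kept as-is: 4 9 8 1 2 6 3 → sum 33
Total = 24 + 33 = 57.
Check digit = (10 − (57 mod 10)) mod 10 = 3.

3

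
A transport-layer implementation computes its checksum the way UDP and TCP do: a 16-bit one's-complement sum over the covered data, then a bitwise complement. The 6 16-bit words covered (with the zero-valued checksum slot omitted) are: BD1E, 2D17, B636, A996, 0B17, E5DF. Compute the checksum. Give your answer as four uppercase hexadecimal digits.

C505

One's-complement addition (fold any carry out of bit 15 back into bit 0):
  0xBD1E + 0x2D17 = 0x0EA35
  0xEA35 + 0xB636 = 0x1A06B → wrap carry → 0xA06C
  0xA06C + 0xA996 = 0x14A02 → wrap carry → 0x4A03
  0x4A03 + 0x0B17 = 0x0551A
  0x551A + 0xE5DF = 0x13AF9 → wrap carry → 0x3AFA
One's-complement sum = 0x3AFA.
Checksum = ~0x3AFA & 0xFFFF = 0xC505.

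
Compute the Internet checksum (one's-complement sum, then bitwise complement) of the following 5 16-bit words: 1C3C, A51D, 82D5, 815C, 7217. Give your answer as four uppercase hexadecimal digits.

C85C

One's-complement addition (fold any carry out of bit 15 back into bit 0):
  0x1C3C + 0xA51D = 0x0C159
  0xC159 + 0x82D5 = 0x1442E → wrap carry → 0x442F
  0x442F + 0x815C = 0x0C58B
  0xC58B + 0x7217 = 0x137A2 → wrap carry → 0x37A3
One's-complement sum = 0x37A3.
Checksum = ~0x37A3 & 0xFFFF = 0xC85C.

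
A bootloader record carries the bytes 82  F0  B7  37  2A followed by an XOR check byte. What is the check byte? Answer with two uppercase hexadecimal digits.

D8

XOR the bytes together:
  start with 0x82
  0x82 ⊕ 0xF0 = 0x72
  0x72 ⊕ 0xB7 = 0xC5
  0xC5 ⊕ 0x37 = 0xF2
  0xF2 ⊕ 0x2A = 0xD8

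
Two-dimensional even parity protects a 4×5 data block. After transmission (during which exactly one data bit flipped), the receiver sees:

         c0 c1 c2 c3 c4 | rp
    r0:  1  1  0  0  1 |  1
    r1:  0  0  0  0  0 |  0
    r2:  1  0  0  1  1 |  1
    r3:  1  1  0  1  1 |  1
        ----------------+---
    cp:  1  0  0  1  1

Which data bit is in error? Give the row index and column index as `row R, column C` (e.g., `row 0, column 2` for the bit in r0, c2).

Recompute each row's even parity and compare to rp:
  r0: data parity 1, sent rp 1 → ok
  r1: data parity 0, sent rp 0 → ok
  r2: data parity 1, sent rp 1 → ok
  r3: data parity 0, sent rp 1 → mismatch
Recompute each column's even parity and compare to cp:
  c0: data parity 1, sent cp 1 → ok
  c1: data parity 0, sent cp 0 → ok
  c2: data parity 0, sent cp 0 → ok
  c3: data parity 0, sent cp 1 → mismatch
  c4: data parity 1, sent cp 1 → ok
Exactly one row (r3) and one column (c3) fail → the flipped bit is at their intersection.

row 3, column 3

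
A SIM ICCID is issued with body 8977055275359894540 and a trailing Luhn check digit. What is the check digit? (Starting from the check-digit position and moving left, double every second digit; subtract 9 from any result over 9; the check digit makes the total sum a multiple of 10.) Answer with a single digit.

Partial digits right→left: 0 4 5 4 9 8 9 5 3 5 7 2 5 5 0 7 7 9 8
Double every second digit counting from the check-digit position (so the 1st, 3rd, 5th, ... of the partial from the right).
  doubled (with −9 where >9): 0 1 9 9 6 5 1 0 5 7 → sum 43
  kept as-is: 4 4 8 5 5 2 5 7 9 → sum 49
Total = 43 + 49 = 92.
Check digit = (10 − (92 mod 10)) mod 10 = 8.

8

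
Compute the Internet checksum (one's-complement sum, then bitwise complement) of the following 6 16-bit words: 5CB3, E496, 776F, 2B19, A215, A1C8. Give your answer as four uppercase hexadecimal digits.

One's-complement addition (fold any carry out of bit 15 back into bit 0):
  0x5CB3 + 0xE496 = 0x14149 → wrap carry → 0x414A
  0x414A + 0x776F = 0x0B8B9
  0xB8B9 + 0x2B19 = 0x0E3D2
  0xE3D2 + 0xA215 = 0x185E7 → wrap carry → 0x85E8
  0x85E8 + 0xA1C8 = 0x127B0 → wrap carry → 0x27B1
One's-complement sum = 0x27B1.
Checksum = ~0x27B1 & 0xFFFF = 0xD84E.

D84E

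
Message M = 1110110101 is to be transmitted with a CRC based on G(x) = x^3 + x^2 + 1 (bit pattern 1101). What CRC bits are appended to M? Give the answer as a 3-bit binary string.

Append 3 zeros: 1110110101000. Divide by 1101 (XOR where the leading bit is 1):
  pos 0: 1110 XOR 1101 = 0011
  pos 2: 1111 XOR 1101 = 0010
  pos 4: 1001 XOR 1101 = 0100
  pos 5: 1000 XOR 1101 = 0101
  pos 6: 1011 XOR 1101 = 0110
  pos 7: 1100 XOR 1101 = 0001
Remainder (last 3 bits) = 100. This is the CRC / FCS.

100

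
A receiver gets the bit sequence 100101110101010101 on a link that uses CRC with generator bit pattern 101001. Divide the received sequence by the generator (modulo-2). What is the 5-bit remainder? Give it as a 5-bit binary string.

Modulo-2 division of 100101110101010101 by 101001:
  pos 0: 100101 XOR 101001 = 001100
  pos 2: 110011 XOR 101001 = 011010
  pos 3: 110100 XOR 101001 = 011101
  pos 4: 111011 XOR 101001 = 010010
  pos 5: 100100 XOR 101001 = 001101
  pos 7: 110110 XOR 101001 = 011111
  pos 8: 111111 XOR 101001 = 010110
  pos 9: 101100 XOR 101001 = 000101
  pos 12: 101101 XOR 101001 = 000100
Remainder = 00100 (nonzero — an error is detected).

00100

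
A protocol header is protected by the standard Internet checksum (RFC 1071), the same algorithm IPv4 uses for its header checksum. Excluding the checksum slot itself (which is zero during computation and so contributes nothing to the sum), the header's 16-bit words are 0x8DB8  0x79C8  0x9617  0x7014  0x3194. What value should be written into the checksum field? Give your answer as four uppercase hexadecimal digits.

One's-complement addition (fold any carry out of bit 15 back into bit 0):
  0x8DB8 + 0x79C8 = 0x10780 → wrap carry → 0x0781
  0x0781 + 0x9617 = 0x09D98
  0x9D98 + 0x7014 = 0x10DAC → wrap carry → 0x0DAD
  0x0DAD + 0x3194 = 0x03F41
One's-complement sum = 0x3F41.
Checksum = ~0x3F41 & 0xFFFF = 0xC0BE.

C0BE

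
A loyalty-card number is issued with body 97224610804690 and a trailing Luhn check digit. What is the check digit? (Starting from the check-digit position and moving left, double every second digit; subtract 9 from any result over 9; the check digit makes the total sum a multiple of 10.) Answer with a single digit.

Partial digits right→left: 0 9 6 4 0 8 0 1 6 4 2 2 7 9
Double every second digit counting from the check-digit position (so the 1st, 3rd, 5th, ... of the partial from the right).
  doubled (with −9 where >9): 0 3 0 0 3 4 5 → sum 15
  kept as-is: 9 4 8 1 4 2 9 → sum 37
Total = 15 + 37 = 52.
Check digit = (10 − (52 mod 10)) mod 10 = 8.

8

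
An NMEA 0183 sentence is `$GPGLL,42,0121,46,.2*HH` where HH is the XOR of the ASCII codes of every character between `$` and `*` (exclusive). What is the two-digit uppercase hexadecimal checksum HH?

4A

XOR the ASCII codes of the payload characters:
  'G' = 0x47 → acc = 0x47
  'P' = 0x50 → acc = 0x17
  'G' = 0x47 → acc = 0x50
  'L' = 0x4C → acc = 0x1C
  'L' = 0x4C → acc = 0x50
  ',' = 0x2C → acc = 0x7C
  '4' = 0x34 → acc = 0x48
  '2' = 0x32 → acc = 0x7A
  ',' = 0x2C → acc = 0x56
  '0' = 0x30 → acc = 0x66
  '1' = 0x31 → acc = 0x57
  '2' = 0x32 → acc = 0x65
  '1' = 0x31 → acc = 0x54
  ',' = 0x2C → acc = 0x78
  '4' = 0x34 → acc = 0x4C
  '6' = 0x36 → acc = 0x7A
  ',' = 0x2C → acc = 0x56
  '.' = 0x2E → acc = 0x78
  '2' = 0x32 → acc = 0x4A
Checksum = 0x4A.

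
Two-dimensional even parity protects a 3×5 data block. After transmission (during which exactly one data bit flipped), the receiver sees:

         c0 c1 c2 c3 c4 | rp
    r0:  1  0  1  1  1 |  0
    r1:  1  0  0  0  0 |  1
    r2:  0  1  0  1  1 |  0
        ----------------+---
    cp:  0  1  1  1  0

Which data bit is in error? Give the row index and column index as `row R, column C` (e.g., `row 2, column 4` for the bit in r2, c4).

row 2, column 3

Recompute each row's even parity and compare to rp:
  r0: data parity 0, sent rp 0 → ok
  r1: data parity 1, sent rp 1 → ok
  r2: data parity 1, sent rp 0 → mismatch
Recompute each column's even parity and compare to cp:
  c0: data parity 0, sent cp 0 → ok
  c1: data parity 1, sent cp 1 → ok
  c2: data parity 1, sent cp 1 → ok
  c3: data parity 0, sent cp 1 → mismatch
  c4: data parity 0, sent cp 0 → ok
Exactly one row (r2) and one column (c3) fail → the flipped bit is at their intersection.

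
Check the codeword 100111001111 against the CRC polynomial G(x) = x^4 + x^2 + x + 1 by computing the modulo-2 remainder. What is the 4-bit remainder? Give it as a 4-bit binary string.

0000

Modulo-2 division of 100111001111 by 10111:
  pos 0: 10011 XOR 10111 = 00100
  pos 2: 10010 XOR 10111 = 00101
  pos 4: 10101 XOR 10111 = 00010
  pos 7: 10111 XOR 10111 = 00000
Remainder = 0000 (zero — the frame passes the CRC check).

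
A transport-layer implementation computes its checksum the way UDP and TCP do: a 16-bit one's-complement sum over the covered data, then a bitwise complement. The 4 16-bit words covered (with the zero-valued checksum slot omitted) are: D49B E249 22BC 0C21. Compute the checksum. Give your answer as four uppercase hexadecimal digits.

One's-complement addition (fold any carry out of bit 15 back into bit 0):
  0xD49B + 0xE249 = 0x1B6E4 → wrap carry → 0xB6E5
  0xB6E5 + 0x22BC = 0x0D9A1
  0xD9A1 + 0x0C21 = 0x0E5C2
One's-complement sum = 0xE5C2.
Checksum = ~0xE5C2 & 0xFFFF = 0x1A3D.

1A3D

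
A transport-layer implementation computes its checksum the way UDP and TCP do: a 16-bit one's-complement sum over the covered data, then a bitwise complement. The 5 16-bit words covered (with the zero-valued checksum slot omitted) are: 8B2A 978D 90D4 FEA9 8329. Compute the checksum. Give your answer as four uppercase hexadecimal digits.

CA9F

One's-complement addition (fold any carry out of bit 15 back into bit 0):
  0x8B2A + 0x978D = 0x122B7 → wrap carry → 0x22B8
  0x22B8 + 0x90D4 = 0x0B38C
  0xB38C + 0xFEA9 = 0x1B235 → wrap carry → 0xB236
  0xB236 + 0x8329 = 0x1355F → wrap carry → 0x3560
One's-complement sum = 0x3560.
Checksum = ~0x3560 & 0xFFFF = 0xCA9F.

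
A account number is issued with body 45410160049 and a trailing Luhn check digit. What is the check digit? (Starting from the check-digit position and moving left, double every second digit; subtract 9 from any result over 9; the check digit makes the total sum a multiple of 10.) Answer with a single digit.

1

Partial digits right→left: 9 4 0 0 6 1 0 1 4 5 4
Double every second digit counting from the check-digit position (so the 1st, 3rd, 5th, ... of the partial from the right).
  doubled (with −9 where >9): 9 0 3 0 8 8 → sum 28
  kept as-is: 4 0 1 1 5 → sum 11
Total = 28 + 11 = 39.
Check digit = (10 − (39 mod 10)) mod 10 = 1.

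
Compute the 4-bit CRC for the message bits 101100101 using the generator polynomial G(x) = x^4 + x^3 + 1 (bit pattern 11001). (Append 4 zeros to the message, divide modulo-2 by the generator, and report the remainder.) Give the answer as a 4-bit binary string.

Append 4 zeros: 1011001010000. Divide by 11001 (XOR where the leading bit is 1):
  pos 0: 10110 XOR 11001 = 01111
  pos 1: 11110 XOR 11001 = 00111
  pos 3: 11110 XOR 11001 = 00111
  pos 5: 11110 XOR 11001 = 00111
  pos 7: 11100 XOR 11001 = 00101
Remainder (last 4 bits) = 1010. This is the CRC / FCS.

1010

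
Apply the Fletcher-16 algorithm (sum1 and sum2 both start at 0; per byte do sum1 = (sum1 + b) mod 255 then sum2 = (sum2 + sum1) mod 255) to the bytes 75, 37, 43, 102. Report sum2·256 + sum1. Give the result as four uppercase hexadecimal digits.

5902

Running sums (mod 255):
  after byte 0 (75): sum1=75, sum2=75
  after byte 1 (37): sum1=112, sum2=187
  after byte 2 (43): sum1=155, sum2=87
  after byte 3 (102): sum1=2, sum2=89
Checksum = sum2·256 + sum1 = 89·256 + 2 = 22786 = 0x5902.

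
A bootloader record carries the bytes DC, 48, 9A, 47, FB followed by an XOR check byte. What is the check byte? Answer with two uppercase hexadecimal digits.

XOR the bytes together:
  start with 0xDC
  0xDC ⊕ 0x48 = 0x94
  0x94 ⊕ 0x9A = 0x0E
  0x0E ⊕ 0x47 = 0x49
  0x49 ⊕ 0xFB = 0xB2

B2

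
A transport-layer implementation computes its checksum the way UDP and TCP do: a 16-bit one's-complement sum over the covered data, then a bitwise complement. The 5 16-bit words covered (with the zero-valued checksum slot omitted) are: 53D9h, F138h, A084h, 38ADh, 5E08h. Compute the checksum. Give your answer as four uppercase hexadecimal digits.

One's-complement addition (fold any carry out of bit 15 back into bit 0):
  0x53D9 + 0xF138 = 0x14511 → wrap carry → 0x4512
  0x4512 + 0xA084 = 0x0E596
  0xE596 + 0x38AD = 0x11E43 → wrap carry → 0x1E44
  0x1E44 + 0x5E08 = 0x07C4C
One's-complement sum = 0x7C4C.
Checksum = ~0x7C4C & 0xFFFF = 0x83B3.

83B3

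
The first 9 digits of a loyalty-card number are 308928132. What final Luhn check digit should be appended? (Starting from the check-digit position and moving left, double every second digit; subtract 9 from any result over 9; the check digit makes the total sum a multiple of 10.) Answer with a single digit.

7

Partial digits right→left: 2 3 1 8 2 9 8 0 3
Double every second digit counting from the check-digit position (so the 1st, 3rd, 5th, ... of the partial from the right).
  doubled (with −9 where >9): 4 2 4 7 6 → sum 23
  kept as-is: 3 8 9 0 → sum 20
Total = 23 + 20 = 43.
Check digit = (10 − (43 mod 10)) mod 10 = 7.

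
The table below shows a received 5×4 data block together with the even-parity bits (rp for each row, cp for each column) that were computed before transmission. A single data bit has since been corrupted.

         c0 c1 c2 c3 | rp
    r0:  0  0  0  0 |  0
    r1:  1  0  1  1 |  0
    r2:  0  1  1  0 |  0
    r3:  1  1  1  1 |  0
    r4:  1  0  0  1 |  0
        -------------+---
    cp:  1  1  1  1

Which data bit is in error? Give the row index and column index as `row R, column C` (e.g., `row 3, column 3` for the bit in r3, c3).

row 1, column 1

Recompute each row's even parity and compare to rp:
  r0: data parity 0, sent rp 0 → ok
  r1: data parity 1, sent rp 0 → mismatch
  r2: data parity 0, sent rp 0 → ok
  r3: data parity 0, sent rp 0 → ok
  r4: data parity 0, sent rp 0 → ok
Recompute each column's even parity and compare to cp:
  c0: data parity 1, sent cp 1 → ok
  c1: data parity 0, sent cp 1 → mismatch
  c2: data parity 1, sent cp 1 → ok
  c3: data parity 1, sent cp 1 → ok
Exactly one row (r1) and one column (c1) fail → the flipped bit is at their intersection.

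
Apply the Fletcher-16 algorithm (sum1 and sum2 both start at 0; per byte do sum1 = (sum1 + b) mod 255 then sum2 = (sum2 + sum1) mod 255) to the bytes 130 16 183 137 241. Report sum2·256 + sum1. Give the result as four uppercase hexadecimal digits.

Running sums (mod 255):
  after byte 0 (130): sum1=130, sum2=130
  after byte 1 (16): sum1=146, sum2=21
  after byte 2 (183): sum1=74, sum2=95
  after byte 3 (137): sum1=211, sum2=51
  after byte 4 (241): sum1=197, sum2=248
Checksum = sum2·256 + sum1 = 248·256 + 197 = 63685 = 0xF8C5.

F8C5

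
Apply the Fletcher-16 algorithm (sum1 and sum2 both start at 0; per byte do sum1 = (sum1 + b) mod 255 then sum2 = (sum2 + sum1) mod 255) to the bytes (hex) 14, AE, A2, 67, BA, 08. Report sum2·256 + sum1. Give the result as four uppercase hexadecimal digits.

Running sums (mod 255):
  after byte 0 (14): sum1=20, sum2=20
  after byte 1 (AE): sum1=194, sum2=214
  after byte 2 (A2): sum1=101, sum2=60
  after byte 3 (67): sum1=204, sum2=9
  after byte 4 (BA): sum1=135, sum2=144
  after byte 5 (08): sum1=143, sum2=32
Checksum = sum2·256 + sum1 = 32·256 + 143 = 8335 = 0x208F.

208F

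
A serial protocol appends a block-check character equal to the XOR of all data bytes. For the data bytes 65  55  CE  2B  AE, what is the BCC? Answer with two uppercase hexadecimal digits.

7B

XOR the bytes together:
  start with 0x65
  0x65 ⊕ 0x55 = 0x30
  0x30 ⊕ 0xCE = 0xFE
  0xFE ⊕ 0x2B = 0xD5
  0xD5 ⊕ 0xAE = 0x7B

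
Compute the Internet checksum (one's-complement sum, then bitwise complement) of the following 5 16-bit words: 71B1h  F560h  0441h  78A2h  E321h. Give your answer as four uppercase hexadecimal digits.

One's-complement addition (fold any carry out of bit 15 back into bit 0):
  0x71B1 + 0xF560 = 0x16711 → wrap carry → 0x6712
  0x6712 + 0x0441 = 0x06B53
  0x6B53 + 0x78A2 = 0x0E3F5
  0xE3F5 + 0xE321 = 0x1C716 → wrap carry → 0xC717
One's-complement sum = 0xC717.
Checksum = ~0xC717 & 0xFFFF = 0x38E8.

38E8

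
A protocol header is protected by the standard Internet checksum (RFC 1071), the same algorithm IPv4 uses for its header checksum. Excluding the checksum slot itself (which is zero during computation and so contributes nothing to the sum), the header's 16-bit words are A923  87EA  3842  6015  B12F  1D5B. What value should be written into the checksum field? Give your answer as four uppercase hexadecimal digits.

680F

One's-complement addition (fold any carry out of bit 15 back into bit 0):
  0xA923 + 0x87EA = 0x1310D → wrap carry → 0x310E
  0x310E + 0x3842 = 0x06950
  0x6950 + 0x6015 = 0x0C965
  0xC965 + 0xB12F = 0x17A94 → wrap carry → 0x7A95
  0x7A95 + 0x1D5B = 0x097F0
One's-complement sum = 0x97F0.
Checksum = ~0x97F0 & 0xFFFF = 0x680F.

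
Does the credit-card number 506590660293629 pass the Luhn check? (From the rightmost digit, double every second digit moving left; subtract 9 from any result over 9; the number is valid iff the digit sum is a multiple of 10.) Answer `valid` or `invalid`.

From the right, keep odd positions and double even positions (subtract 9 from any doubled value over 9):
  doubled (positions 2,4,...): 4 6 4 3 0 1 0 → sum 18
  kept (positions 1,3,...): 9 6 9 0 6 9 6 5 → sum 50
Total = 68.
68 mod 10 = 8, so the number is invalid.

invalid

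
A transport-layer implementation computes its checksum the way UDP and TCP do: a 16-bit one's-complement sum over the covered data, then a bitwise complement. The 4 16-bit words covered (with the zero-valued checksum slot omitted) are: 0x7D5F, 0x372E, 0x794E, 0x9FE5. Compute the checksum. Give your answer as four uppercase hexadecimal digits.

323E

One's-complement addition (fold any carry out of bit 15 back into bit 0):
  0x7D5F + 0x372E = 0x0B48D
  0xB48D + 0x794E = 0x12DDB → wrap carry → 0x2DDC
  0x2DDC + 0x9FE5 = 0x0CDC1
One's-complement sum = 0xCDC1.
Checksum = ~0xCDC1 & 0xFFFF = 0x323E.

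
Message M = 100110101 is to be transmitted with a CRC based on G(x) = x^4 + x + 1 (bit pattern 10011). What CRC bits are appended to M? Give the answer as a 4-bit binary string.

Append 4 zeros: 1001101010000. Divide by 10011 (XOR where the leading bit is 1):
  pos 0: 10011 XOR 10011 = 00000
  pos 6: 10100 XOR 10011 = 00111
  pos 8: 11100 XOR 10011 = 01111
Remainder (last 4 bits) = 1111. This is the CRC / FCS.

1111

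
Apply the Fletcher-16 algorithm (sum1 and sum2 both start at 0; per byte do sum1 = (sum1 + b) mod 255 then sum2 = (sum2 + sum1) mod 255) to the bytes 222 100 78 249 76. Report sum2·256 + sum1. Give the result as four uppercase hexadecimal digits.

17D7

Running sums (mod 255):
  after byte 0 (222): sum1=222, sum2=222
  after byte 1 (100): sum1=67, sum2=34
  after byte 2 (78): sum1=145, sum2=179
  after byte 3 (249): sum1=139, sum2=63
  after byte 4 (76): sum1=215, sum2=23
Checksum = sum2·256 + sum1 = 23·256 + 215 = 6103 = 0x17D7.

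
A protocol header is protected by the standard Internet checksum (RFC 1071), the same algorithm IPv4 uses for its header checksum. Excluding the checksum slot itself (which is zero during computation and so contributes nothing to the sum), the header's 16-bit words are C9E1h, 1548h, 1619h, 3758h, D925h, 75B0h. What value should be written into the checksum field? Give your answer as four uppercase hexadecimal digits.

One's-complement addition (fold any carry out of bit 15 back into bit 0):
  0xC9E1 + 0x1548 = 0x0DF29
  0xDF29 + 0x1619 = 0x0F542
  0xF542 + 0x3758 = 0x12C9A → wrap carry → 0x2C9B
  0x2C9B + 0xD925 = 0x105C0 → wrap carry → 0x05C1
  0x05C1 + 0x75B0 = 0x07B71
One's-complement sum = 0x7B71.
Checksum = ~0x7B71 & 0xFFFF = 0x848E.

848E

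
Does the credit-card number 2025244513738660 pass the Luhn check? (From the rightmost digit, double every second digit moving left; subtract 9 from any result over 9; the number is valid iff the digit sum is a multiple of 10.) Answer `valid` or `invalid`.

From the right, keep odd positions and double even positions (subtract 9 from any doubled value over 9):
  doubled (positions 2,4,...): 3 7 5 2 8 4 4 4 → sum 37
  kept (positions 1,3,...): 0 6 3 3 5 4 5 0 → sum 26
Total = 63.
63 mod 10 = 3, so the number is invalid.

invalid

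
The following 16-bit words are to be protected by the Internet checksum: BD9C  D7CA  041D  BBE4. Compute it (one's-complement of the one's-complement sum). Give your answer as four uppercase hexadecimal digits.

One's-complement addition (fold any carry out of bit 15 back into bit 0):
  0xBD9C + 0xD7CA = 0x19566 → wrap carry → 0x9567
  0x9567 + 0x041D = 0x09984
  0x9984 + 0xBBE4 = 0x15568 → wrap carry → 0x5569
One's-complement sum = 0x5569.
Checksum = ~0x5569 & 0xFFFF = 0xAA96.

AA96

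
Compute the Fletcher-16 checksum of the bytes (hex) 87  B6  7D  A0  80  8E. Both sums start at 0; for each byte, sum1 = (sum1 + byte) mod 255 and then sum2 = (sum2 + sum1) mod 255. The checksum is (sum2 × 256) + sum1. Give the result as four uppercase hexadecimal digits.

266B

Running sums (mod 255):
  after byte 0 (87): sum1=135, sum2=135
  after byte 1 (B6): sum1=62, sum2=197
  after byte 2 (7D): sum1=187, sum2=129
  after byte 3 (A0): sum1=92, sum2=221
  after byte 4 (80): sum1=220, sum2=186
  after byte 5 (8E): sum1=107, sum2=38
Checksum = sum2·256 + sum1 = 38·256 + 107 = 9835 = 0x266B.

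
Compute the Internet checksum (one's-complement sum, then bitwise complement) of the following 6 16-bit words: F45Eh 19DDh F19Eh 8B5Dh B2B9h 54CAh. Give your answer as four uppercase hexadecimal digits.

6D43

One's-complement addition (fold any carry out of bit 15 back into bit 0):
  0xF45E + 0x19DD = 0x10E3B → wrap carry → 0x0E3C
  0x0E3C + 0xF19E = 0x0FFDA
  0xFFDA + 0x8B5D = 0x18B37 → wrap carry → 0x8B38
  0x8B38 + 0xB2B9 = 0x13DF1 → wrap carry → 0x3DF2
  0x3DF2 + 0x54CA = 0x092BC
One's-complement sum = 0x92BC.
Checksum = ~0x92BC & 0xFFFF = 0x6D43.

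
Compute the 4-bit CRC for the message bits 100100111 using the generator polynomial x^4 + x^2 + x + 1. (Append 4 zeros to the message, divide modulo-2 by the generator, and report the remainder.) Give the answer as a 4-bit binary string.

1000

Append 4 zeros: 1001001110000. Divide by 10111 (XOR where the leading bit is 1):
  pos 0: 10010 XOR 10111 = 00101
  pos 2: 10101 XOR 10111 = 00010
  pos 5: 10110 XOR 10111 = 00001
Remainder (last 4 bits) = 1000. This is the CRC / FCS.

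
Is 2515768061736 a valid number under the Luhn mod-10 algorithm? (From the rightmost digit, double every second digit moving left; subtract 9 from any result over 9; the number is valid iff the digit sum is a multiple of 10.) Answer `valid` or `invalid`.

From the right, keep odd positions and double even positions (subtract 9 from any doubled value over 9):
  doubled (positions 2,4,...): 6 2 0 3 1 1 → sum 13
  kept (positions 1,3,...): 6 7 6 8 7 1 2 → sum 37
Total = 50.
50 mod 10 = 0, so the number is valid.

valid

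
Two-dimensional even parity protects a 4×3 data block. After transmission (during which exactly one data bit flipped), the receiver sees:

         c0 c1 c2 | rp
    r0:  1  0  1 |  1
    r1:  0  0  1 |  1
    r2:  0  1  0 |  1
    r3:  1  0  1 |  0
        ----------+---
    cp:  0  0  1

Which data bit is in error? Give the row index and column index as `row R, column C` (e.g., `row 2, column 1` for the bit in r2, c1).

row 0, column 1

Recompute each row's even parity and compare to rp:
  r0: data parity 0, sent rp 1 → mismatch
  r1: data parity 1, sent rp 1 → ok
  r2: data parity 1, sent rp 1 → ok
  r3: data parity 0, sent rp 0 → ok
Recompute each column's even parity and compare to cp:
  c0: data parity 0, sent cp 0 → ok
  c1: data parity 1, sent cp 0 → mismatch
  c2: data parity 1, sent cp 1 → ok
Exactly one row (r0) and one column (c1) fail → the flipped bit is at their intersection.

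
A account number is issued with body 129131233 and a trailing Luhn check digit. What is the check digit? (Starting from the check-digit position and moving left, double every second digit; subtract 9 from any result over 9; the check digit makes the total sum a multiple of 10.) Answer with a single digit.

6

Partial digits right→left: 3 3 2 1 3 1 9 2 1
Double every second digit counting from the check-digit position (so the 1st, 3rd, 5th, ... of the partial from the right).
  doubled (with −9 where >9): 6 4 6 9 2 → sum 27
  kept as-is: 3 1 1 2 → sum 7
Total = 27 + 7 = 34.
Check digit = (10 − (34 mod 10)) mod 10 = 6.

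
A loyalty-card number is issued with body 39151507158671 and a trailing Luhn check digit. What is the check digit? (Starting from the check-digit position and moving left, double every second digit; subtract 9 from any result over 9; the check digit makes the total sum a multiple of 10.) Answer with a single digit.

7

Partial digits right→left: 1 7 6 8 5 1 7 0 5 1 5 1 9 3
Double every second digit counting from the check-digit position (so the 1st, 3rd, 5th, ... of the partial from the right).
  doubled (with −9 where >9): 2 3 1 5 1 1 9 → sum 22
  kept as-is: 7 8 1 0 1 1 3 → sum 21
Total = 22 + 21 = 43.
Check digit = (10 − (43 mod 10)) mod 10 = 7.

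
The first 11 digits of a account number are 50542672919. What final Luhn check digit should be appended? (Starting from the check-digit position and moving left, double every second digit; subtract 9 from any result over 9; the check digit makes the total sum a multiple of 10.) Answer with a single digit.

8

Partial digits right→left: 9 1 9 2 7 6 2 4 5 0 5
Double every second digit counting from the check-digit position (so the 1st, 3rd, 5th, ... of the partial from the right).
  doubled (with −9 where >9): 9 9 5 4 1 1 → sum 29
  kept as-is: 1 2 6 4 0 → sum 13
Total = 29 + 13 = 42.
Check digit = (10 − (42 mod 10)) mod 10 = 8.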